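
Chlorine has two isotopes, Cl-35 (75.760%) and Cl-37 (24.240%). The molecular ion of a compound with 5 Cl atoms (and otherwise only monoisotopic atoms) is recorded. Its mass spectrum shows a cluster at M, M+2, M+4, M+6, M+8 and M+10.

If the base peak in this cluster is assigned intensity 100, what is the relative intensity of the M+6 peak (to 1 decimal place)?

Binomial terms of (0.75760 + 0.24240)^5: M 0.2496, M+2 0.3993, M+4 0.2555, M+6 0.0817, M+8 0.0131, M+10 0.0008 → M+2 is the base peak.
P(M+2) = C(5,1) × 0.75760^4 × 0.24240^1 = 5 × 0.32942751 × 0.2424 = 0.399266 (base)
P(M+6) = C(5,3) × 0.75760^2 × 0.24240^3 = 10 × 0.57395776 × 0.01424288 = 0.081748
Relative intensity = 0.081748 / 0.399266 × 100 = 20.5

20.5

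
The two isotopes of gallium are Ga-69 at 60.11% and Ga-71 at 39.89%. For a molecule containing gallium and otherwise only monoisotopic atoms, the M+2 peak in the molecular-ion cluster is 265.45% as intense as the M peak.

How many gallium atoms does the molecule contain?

4

The M+2/M ratio from n Ga atoms is n · q/p = n · 0.3989/0.6011.
n = 2.6545 × 0.6011/0.3989 = 4.00 ≈ 4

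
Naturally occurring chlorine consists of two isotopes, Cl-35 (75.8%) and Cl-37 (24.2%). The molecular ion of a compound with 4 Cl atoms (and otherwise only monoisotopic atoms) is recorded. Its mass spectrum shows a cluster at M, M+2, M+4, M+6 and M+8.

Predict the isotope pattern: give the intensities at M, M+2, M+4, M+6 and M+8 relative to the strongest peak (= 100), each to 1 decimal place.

78.3 : 100.0 : 47.9 : 10.2 : 0.8

The 4 Cl atoms are independent, so intensities follow the terms of (0.758 + 0.242)^4.
P(M) = 0.758^4 = 0.330124
P(M+2) = 4 × 0.758^3 × 0.242^1 = 0.421583
P(M+4) = 6 × 0.758^2 × 0.242^2 = 0.201893
P(M+6) = 4 × 0.758^1 × 0.242^3 = 0.042971
P(M+8) = 0.242^4 = 0.003430
The M+2 peak is largest (0.421583); scaling to 100 gives 78.3 : 100.0 : 47.9 : 10.2 : 0.8.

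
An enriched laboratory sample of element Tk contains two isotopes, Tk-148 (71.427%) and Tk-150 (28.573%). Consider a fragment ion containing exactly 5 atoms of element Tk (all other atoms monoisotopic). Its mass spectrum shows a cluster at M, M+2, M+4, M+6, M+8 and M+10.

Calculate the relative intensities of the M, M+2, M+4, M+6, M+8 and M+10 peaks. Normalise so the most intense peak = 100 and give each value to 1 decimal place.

Each Tk atom is independently Tk-148 (p = 0.71427) or Tk-150 (q = 0.28573); the cluster is the binomial expansion (p + q)^5.
P(M) = 0.71427^5 = 0.185914
P(M+2) = 5 × 0.71427^4 × 0.28573^1 = 0.371857
P(M+4) = 10 × 0.71427^3 × 0.28573^2 = 0.297508
P(M+6) = 10 × 0.71427^2 × 0.28573^3 = 0.119012
P(M+8) = 5 × 0.71427^1 × 0.28573^4 = 0.023804
P(M+10) = 0.28573^5 = 0.001904
The M+2 peak is largest (0.371857); scaling to 100 gives 50.0 : 100.0 : 80.0 : 32.0 : 6.4 : 0.5.

50.0 : 100.0 : 80.0 : 32.0 : 6.4 : 0.5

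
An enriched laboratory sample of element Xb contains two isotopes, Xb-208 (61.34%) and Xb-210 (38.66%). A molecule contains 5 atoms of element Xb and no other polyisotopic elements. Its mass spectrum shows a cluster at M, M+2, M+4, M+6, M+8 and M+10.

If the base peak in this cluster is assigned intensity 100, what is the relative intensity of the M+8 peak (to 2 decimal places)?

19.86

(0.6134 + 0.3866)^5 gives M 0.0868, M+2 0.2737, M+4 0.3449, M+6 0.2174, M+8 0.0685, M+10 0.0086; the largest is M+4.
P(M+4) = C(5,2) × 0.6134^3 × 0.3866^2 = 10 × 0.23079761 × 0.14945956 = 0.344949 (base)
P(M+8) = C(5,4) × 0.6134^1 × 0.3866^4 = 5 × 0.6134 × 0.02233816 = 0.068511
Relative intensity = 0.068511 / 0.344949 × 100 = 19.86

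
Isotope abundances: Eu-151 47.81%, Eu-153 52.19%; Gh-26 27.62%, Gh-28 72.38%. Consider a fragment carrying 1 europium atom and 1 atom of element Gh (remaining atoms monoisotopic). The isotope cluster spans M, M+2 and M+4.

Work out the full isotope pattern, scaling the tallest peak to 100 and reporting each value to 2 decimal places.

26.94 : 100.00 : 77.06

Europium pattern (n=1): 0.4781 : 0.5219
Element Gh pattern (n=1): 0.2762 : 0.7238
Convolve the two distributions (both contribute in 2-u steps):
  M: 0.4781×0.2762 = 0.132051
  M+2: 0.4781×0.7238 + 0.5219×0.2762 = 0.490198
  M+4: 0.5219×0.7238 = 0.377751
Scale to base peak (0.490198) = 100: 26.94 : 100.00 : 77.06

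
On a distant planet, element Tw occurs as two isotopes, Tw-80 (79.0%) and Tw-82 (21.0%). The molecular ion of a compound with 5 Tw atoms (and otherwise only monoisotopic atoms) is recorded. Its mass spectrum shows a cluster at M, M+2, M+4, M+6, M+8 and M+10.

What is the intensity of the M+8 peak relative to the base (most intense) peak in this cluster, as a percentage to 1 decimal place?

(0.790 + 0.210)^5 gives M 0.3077, M+2 0.4090, M+4 0.2174, M+6 0.0578, M+8 0.0077, M+10 0.0004; the largest is M+2.
P(M+2) = C(5,1) × 0.790^4 × 0.210^1 = 5 × 0.38950081 × 0.2100 = 0.408976 (base)
P(M+8) = C(5,4) × 0.790^1 × 0.210^4 = 5 × 0.7900 × 0.00194481 = 0.007682
Relative intensity = 0.007682 / 0.408976 × 100 = 1.9

1.9%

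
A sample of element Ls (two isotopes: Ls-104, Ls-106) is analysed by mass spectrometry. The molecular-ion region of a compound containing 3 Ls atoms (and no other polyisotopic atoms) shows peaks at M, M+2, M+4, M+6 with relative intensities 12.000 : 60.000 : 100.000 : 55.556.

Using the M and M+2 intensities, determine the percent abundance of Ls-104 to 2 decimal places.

37.50%

Let p = fractional abundance of Ls-104. I(M+2)/I(M) = [C(3,1)·p^2·(1−p)] / p^3 = 3·(1−p)/p = 60.000/12.000 = 5.0000
(1−p)/p = 5.0000/3 = 1.6667  ⇒  p = 1/(1 + 1.6667) = 0.3750
Ls-104: 37.50%, Ls-106: 62.50%.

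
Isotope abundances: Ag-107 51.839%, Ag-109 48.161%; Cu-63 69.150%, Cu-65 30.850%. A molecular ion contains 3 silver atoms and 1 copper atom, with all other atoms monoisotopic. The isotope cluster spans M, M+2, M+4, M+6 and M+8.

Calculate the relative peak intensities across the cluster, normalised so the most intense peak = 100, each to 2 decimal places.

Silver pattern (n=3): 0.13930601 : 0.38826655 : 0.36071887 : 0.11170857
Copper pattern (n=1): 0.6915 : 0.3085
Convolve the two distributions (both contribute in 2-u steps):
  M: 0.13930601×0.6915 = 0.096330
  M+2: 0.13930601×0.3085 + 0.38826655×0.6915 = 0.311462
  M+4: 0.38826655×0.3085 + 0.36071887×0.6915 = 0.369217
  M+6: 0.36071887×0.3085 + 0.11170857×0.6915 = 0.188528
  M+8: 0.11170857×0.3085 = 0.034462
Scale to base peak (0.369217) = 100: 26.09 : 84.36 : 100.00 : 51.06 : 9.33

26.09 : 84.36 : 100.00 : 51.06 : 9.33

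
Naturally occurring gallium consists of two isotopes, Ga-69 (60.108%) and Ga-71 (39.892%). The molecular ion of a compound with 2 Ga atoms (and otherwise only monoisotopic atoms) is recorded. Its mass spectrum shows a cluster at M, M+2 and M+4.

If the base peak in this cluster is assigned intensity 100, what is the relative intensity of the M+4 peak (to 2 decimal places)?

33.18

Binomial terms of (0.60108 + 0.39892)^2: M 0.3613, M+2 0.4796, M+4 0.1591 → M+2 is the base peak.
P(M+2) = C(2,1) × 0.60108^1 × 0.39892^1 = 2 × 0.60108 × 0.39892 = 0.479566 (base)
P(M+4) = C(2,2) × 0.60108^0 × 0.39892^2 = 1 × 1.0000 × 0.15913717 = 0.159137
Relative intensity = 0.159137 / 0.479566 × 100 = 33.18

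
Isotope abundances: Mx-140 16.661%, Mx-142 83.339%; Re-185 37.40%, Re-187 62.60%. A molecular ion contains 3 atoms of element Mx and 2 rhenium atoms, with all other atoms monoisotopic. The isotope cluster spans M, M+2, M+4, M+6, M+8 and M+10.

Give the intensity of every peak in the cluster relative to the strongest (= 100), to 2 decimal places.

Element Mx pattern (n=3): 0.00462491 : 0.06940195 : 0.34715137 : 0.57882177
Rhenium pattern (n=2): 0.139876 : 0.468248 : 0.391876
Convolve the two distributions (both contribute in 2-u steps):
  M: 0.00462491×0.139876 = 0.000647
  M+2: 0.00462491×0.468248 + 0.06940195×0.139876 = 0.011873
  M+4: 0.00462491×0.391876 + 0.06940195×0.468248 + 0.34715137×0.139876 = 0.082868
  M+6: 0.06940195×0.391876 + 0.34715137×0.468248 + 0.57882177×0.139876 = 0.270713
  M+8: 0.34715137×0.391876 + 0.57882177×0.468248 = 0.407072
  M+10: 0.57882177×0.391876 = 0.226826
Scale to base peak (0.407072) = 100: 0.16 : 2.92 : 20.36 : 66.50 : 100.00 : 55.72

0.16 : 2.92 : 20.36 : 66.50 : 100.00 : 55.72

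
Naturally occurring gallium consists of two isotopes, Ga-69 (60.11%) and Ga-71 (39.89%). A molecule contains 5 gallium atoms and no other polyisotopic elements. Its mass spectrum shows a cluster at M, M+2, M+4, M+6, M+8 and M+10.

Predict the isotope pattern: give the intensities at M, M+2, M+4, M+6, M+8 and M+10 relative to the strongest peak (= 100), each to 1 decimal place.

22.7 : 75.3 : 100.0 : 66.4 : 22.0 : 2.9

Each Ga atom is independently Ga-69 (p = 0.6011) or Ga-71 (q = 0.3989); the cluster is the binomial expansion (p + q)^5.
P(M) = 0.6011^5 = 0.078475
P(M+2) = 5 × 0.6011^4 × 0.3989^1 = 0.260388
P(M+4) = 10 × 0.6011^3 × 0.3989^2 = 0.345596
P(M+6) = 10 × 0.6011^2 × 0.3989^3 = 0.229343
P(M+8) = 5 × 0.6011^1 × 0.3989^4 = 0.076098
P(M+10) = 0.3989^5 = 0.010100
The M+4 peak is largest (0.345596); scaling to 100 gives 22.7 : 75.3 : 100.0 : 66.4 : 22.0 : 2.9.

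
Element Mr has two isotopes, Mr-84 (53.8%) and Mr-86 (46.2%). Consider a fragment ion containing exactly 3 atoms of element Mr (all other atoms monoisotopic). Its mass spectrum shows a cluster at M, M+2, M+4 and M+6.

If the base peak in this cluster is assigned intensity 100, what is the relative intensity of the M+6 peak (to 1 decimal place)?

24.6

Term probabilities: M 0.1557, M+2 0.4012, M+4 0.3445, M+6 0.0986. Base peak = M+2.
P(M+2) = C(3,1) × 0.538^2 × 0.462^1 = 3 × 0.289444 × 0.4620 = 0.401169 (base)
P(M+6) = C(3,3) × 0.538^0 × 0.462^3 = 1 × 1.0000 × 0.09861113 = 0.098611
Relative intensity = 0.098611 / 0.401169 × 100 = 24.6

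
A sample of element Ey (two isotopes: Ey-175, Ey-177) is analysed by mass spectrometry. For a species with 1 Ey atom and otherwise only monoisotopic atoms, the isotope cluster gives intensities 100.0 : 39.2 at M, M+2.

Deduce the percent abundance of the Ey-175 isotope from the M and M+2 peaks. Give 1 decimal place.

Let p = fractional abundance of Ey-175. I(M+2)/I(M) = [C(1,1)·p^0·(1−p)] / p^1 = 1·(1−p)/p = 39.2/100.0 = 0.3920
(1−p)/p = 0.3920/1 = 0.3920  ⇒  p = 1/(1 + 0.3920) = 0.7184
Ey-175: 71.8%, Ey-177: 28.2%.

71.8%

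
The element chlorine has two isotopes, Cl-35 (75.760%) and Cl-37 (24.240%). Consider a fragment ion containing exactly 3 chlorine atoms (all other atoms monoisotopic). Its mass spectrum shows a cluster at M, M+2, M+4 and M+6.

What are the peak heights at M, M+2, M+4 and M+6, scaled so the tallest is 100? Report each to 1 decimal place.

Each Cl atom is independently Cl-35 (p = 0.75760) or Cl-37 (q = 0.24240); the cluster is the binomial expansion (p + q)^3.
P(M) = 0.75760^3 = 0.434830
P(M+2) = 3 × 0.75760^2 × 0.24240^1 = 0.417382
P(M+4) = 3 × 0.75760^1 × 0.24240^2 = 0.133545
P(M+6) = 0.24240^3 = 0.014243
The M peak is largest (0.434830); scaling to 100 gives 100.0 : 96.0 : 30.7 : 3.3.

100.0 : 96.0 : 30.7 : 3.3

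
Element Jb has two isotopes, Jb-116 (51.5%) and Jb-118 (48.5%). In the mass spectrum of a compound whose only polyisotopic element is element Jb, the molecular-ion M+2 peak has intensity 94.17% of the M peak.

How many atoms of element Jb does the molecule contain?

For n independent Jb atoms, I(M+2)/I(M) = n · (abundance Jb-118) / (abundance Jb-116) = n · 0.485/0.515.
n = 0.9417 × 0.515/0.485 = 1.00 ≈ 1

1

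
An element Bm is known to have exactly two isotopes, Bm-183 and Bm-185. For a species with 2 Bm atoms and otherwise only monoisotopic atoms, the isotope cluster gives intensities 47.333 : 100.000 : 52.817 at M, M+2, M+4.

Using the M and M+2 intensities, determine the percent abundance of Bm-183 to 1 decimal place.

If p is the fraction of Bm that is Bm-183, then I(M+2)/I(M) = [C(2,1)·p^1·(1−p)] / p^2 = 2·(1−p)/p = 100.000/47.333 = 2.1127
(1−p)/p = 2.1127/2 = 1.0563  ⇒  p = 1/(1 + 1.0563) = 0.4863
Bm-183: 48.6%, Bm-185: 51.4%.

48.6%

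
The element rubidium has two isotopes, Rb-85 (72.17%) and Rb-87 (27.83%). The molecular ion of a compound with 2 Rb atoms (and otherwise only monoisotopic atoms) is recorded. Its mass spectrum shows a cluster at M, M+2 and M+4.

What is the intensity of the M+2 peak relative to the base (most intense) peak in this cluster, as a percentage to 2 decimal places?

Binomial terms of (0.7217 + 0.2783)^2: M 0.5209, M+2 0.4017, M+4 0.0775 → M is the base peak.
P(M) = C(2,0) × 0.7217^2 × 0.2783^0 = 1 × 0.52085089 × 1.0000 = 0.520851 (base)
P(M+2) = C(2,1) × 0.7217^1 × 0.2783^1 = 2 × 0.7217 × 0.2783 = 0.401698
Relative intensity = 0.401698 / 0.520851 × 100 = 77.12

77.12%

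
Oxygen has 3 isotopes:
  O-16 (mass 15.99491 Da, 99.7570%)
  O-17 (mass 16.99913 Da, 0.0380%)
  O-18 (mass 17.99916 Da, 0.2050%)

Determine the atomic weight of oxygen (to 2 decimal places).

16.00 Da

Ar = Σ fᵢ·mᵢ = 0.997570 × 15.99491 + 0.000380 × 16.99913 + 0.002050 × 17.99916
= 15.956042 + 0.006460 + 0.036898 = 15.999400 Da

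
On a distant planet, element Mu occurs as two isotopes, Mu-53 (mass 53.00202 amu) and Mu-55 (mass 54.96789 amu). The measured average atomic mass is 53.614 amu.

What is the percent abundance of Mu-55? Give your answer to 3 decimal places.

With x = fraction of Mu-53 (so Mu-55 is 1 − x):
53.00202·x + 54.96789·(1 − x) = 53.614
(53.00202 − 54.96789)·x = 53.614 − 54.96789
x = -1.35389 / -1.96587 = 0.68870 → 68.870% Mu-53, 31.130% Mu-55.

31.130%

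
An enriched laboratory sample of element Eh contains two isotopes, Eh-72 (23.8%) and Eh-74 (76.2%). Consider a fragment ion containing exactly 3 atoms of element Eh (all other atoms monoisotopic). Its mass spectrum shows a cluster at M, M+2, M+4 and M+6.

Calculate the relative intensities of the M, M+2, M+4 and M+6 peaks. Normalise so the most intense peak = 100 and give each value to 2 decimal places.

Expanding (0.238 + 0.762)^3:
P(M) = 0.238^3 = 0.013481
P(M+2) = 3 × 0.238^2 × 0.762^1 = 0.129488
P(M+4) = 3 × 0.238^1 × 0.762^2 = 0.414580
P(M+6) = 0.762^3 = 0.442451
The M+6 peak is largest (0.442451); scaling to 100 gives 3.05 : 29.27 : 93.70 : 100.00.

3.05 : 29.27 : 93.70 : 100.00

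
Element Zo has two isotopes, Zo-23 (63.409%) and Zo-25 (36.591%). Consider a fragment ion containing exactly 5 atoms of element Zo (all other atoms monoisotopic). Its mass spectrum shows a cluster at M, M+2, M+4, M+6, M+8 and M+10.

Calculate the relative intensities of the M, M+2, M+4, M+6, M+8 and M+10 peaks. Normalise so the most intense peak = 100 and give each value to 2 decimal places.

Each Zo atom is independently Zo-23 (p = 0.63409) or Zo-25 (q = 0.36591); the cluster is the binomial expansion (p + q)^5.
P(M) = 0.63409^5 = 0.102507
P(M+2) = 5 × 0.63409^4 × 0.36591^1 = 0.295766
P(M+4) = 10 × 0.63409^3 × 0.36591^2 = 0.341351
P(M+6) = 10 × 0.63409^2 × 0.36591^3 = 0.196981
P(M+8) = 5 × 0.63409^1 × 0.36591^4 = 0.056835
P(M+10) = 0.36591^5 = 0.006560
The M+4 peak is largest (0.341351); scaling to 100 gives 30.03 : 86.65 : 100.00 : 57.71 : 16.65 : 1.92.

30.03 : 86.65 : 100.00 : 57.71 : 16.65 : 1.92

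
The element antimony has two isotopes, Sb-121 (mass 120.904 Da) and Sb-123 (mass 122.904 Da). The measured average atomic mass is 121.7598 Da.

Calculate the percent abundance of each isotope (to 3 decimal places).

Let x be the fractional abundance of Sb-121; then Sb-123 has abundance 1 − x.
120.904·x + 122.904·(1 − x) = 121.7598
(120.904 − 122.904)·x = 121.7598 − 122.904
x = -1.1442 / -2.000 = 0.57210 → 57.210% Sb-121, 42.790% Sb-123.

Sb-121: 57.210%, Sb-123: 42.790%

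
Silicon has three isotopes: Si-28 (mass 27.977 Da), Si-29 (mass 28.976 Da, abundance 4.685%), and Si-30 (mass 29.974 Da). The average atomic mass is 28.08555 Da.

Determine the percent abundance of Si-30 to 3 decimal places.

Let x and y be the fractions of Si-28 and Si-30. Then x + y = 1 − 0.04685 = 0.95315 and 27.977x + 29.974y = 28.08555 − 0.04685×28.976 = 26.7280244.
Substituting: 27.977x + 29.974(0.95315 − x) = 26.7280244
(27.977 − 29.974)x = -1.8416937  ⇒  x = 0.92223, y = 0.03092
Si-28: 92.223%, Si-30: 3.092%.

3.092%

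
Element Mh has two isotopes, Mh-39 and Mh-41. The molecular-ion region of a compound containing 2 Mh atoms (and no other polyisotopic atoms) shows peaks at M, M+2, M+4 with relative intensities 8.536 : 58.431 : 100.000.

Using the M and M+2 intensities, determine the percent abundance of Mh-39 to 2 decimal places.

22.61%

Write p for the Mh-39 fraction. I(M+2)/I(M) = [C(2,1)·p^1·(1−p)] / p^2 = 2·(1−p)/p = 58.431/8.536 = 6.8452
(1−p)/p = 6.8452/2 = 3.4226  ⇒  p = 1/(1 + 3.4226) = 0.2261
Mh-39: 22.61%, Mh-41: 77.39%.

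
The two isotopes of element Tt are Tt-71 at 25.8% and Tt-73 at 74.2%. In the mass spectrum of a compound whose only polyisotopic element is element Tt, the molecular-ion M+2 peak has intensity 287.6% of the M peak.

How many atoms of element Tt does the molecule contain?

The M+2/M ratio from n Tt atoms is n · q/p = n · 0.742/0.258.
n = 2.876 × 0.258/0.742 = 1.00 ≈ 1

1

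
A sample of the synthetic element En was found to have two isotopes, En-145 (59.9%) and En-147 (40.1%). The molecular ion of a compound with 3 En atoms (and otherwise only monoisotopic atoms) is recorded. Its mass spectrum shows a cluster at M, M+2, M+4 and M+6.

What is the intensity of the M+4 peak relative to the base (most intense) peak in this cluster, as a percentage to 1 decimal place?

(0.599 + 0.401)^3 gives M 0.2149, M+2 0.4316, M+4 0.2890, M+6 0.0645; the largest is M+2.
P(M+2) = C(3,1) × 0.599^2 × 0.401^1 = 3 × 0.358801 × 0.4010 = 0.431638 (base)
P(M+4) = C(3,2) × 0.599^1 × 0.401^2 = 3 × 0.5990 × 0.160801 = 0.288959
Relative intensity = 0.288959 / 0.431638 × 100 = 66.9

66.9%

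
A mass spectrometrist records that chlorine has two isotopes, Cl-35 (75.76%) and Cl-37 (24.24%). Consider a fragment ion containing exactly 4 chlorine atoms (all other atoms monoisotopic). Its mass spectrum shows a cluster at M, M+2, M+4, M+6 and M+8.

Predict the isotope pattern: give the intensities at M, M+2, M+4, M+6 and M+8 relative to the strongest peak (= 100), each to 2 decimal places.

78.14 : 100.00 : 47.99 : 10.24 : 0.82

Each Cl atom is independently Cl-35 (p = 0.7576) or Cl-37 (q = 0.2424); the cluster is the binomial expansion (p + q)^4.
P(M) = 0.7576^4 = 0.329428
P(M+2) = 4 × 0.7576^3 × 0.2424^1 = 0.421612
P(M+4) = 6 × 0.7576^2 × 0.2424^2 = 0.202347
P(M+6) = 4 × 0.7576^1 × 0.2424^3 = 0.043162
P(M+8) = 0.2424^4 = 0.003452
The M+2 peak is largest (0.421612); scaling to 100 gives 78.14 : 100.00 : 47.99 : 10.24 : 0.82.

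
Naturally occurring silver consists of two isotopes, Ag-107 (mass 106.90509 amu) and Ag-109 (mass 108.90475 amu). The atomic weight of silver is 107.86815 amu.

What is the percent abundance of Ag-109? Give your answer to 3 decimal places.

48.161%

Let x be the fractional abundance of Ag-107; then Ag-109 has abundance 1 − x.
106.90509·x + 108.90475·(1 − x) = 107.86815
(106.90509 − 108.90475)·x = 107.86815 − 108.90475
x = -1.03660 / -1.99966 = 0.51839 → 51.839% Ag-107, 48.161% Ag-109.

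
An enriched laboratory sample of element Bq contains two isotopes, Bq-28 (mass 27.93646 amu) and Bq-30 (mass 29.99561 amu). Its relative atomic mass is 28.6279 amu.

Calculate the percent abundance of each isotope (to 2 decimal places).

Bq-28: 66.42%, Bq-30: 33.58%

Writing the weighted mean with unknown fraction x of Bq-28:
27.93646·x + 29.99561·(1 − x) = 28.6279
(27.93646 − 29.99561)·x = 28.6279 − 29.99561
x = -1.36771 / -2.05915 = 0.66421 → 66.42% Bq-28, 33.58% Bq-30.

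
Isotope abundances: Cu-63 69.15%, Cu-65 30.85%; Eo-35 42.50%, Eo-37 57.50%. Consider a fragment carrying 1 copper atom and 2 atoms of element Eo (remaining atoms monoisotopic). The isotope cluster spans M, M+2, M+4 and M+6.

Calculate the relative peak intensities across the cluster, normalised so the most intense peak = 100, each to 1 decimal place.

31.7 : 100.0 : 96.4 : 25.9

Copper pattern (n=1): 0.6915 : 0.3085
Element Eo pattern (n=2): 0.180625 : 0.48875 : 0.330625
Convolve the two distributions (both contribute in 2-u steps):
  M: 0.6915×0.180625 = 0.124902
  M+2: 0.6915×0.48875 + 0.3085×0.180625 = 0.393693
  M+4: 0.6915×0.330625 + 0.3085×0.48875 = 0.379407
  M+6: 0.3085×0.330625 = 0.101998
Scale to base peak (0.393693) = 100: 31.7 : 100.0 : 96.4 : 25.9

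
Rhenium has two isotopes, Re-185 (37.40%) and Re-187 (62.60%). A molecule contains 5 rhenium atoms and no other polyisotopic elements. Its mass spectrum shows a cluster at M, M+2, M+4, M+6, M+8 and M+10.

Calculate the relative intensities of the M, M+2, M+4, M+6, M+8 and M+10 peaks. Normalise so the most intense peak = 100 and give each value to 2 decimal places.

Each Re atom is independently Re-185 (p = 0.3740) or Re-187 (q = 0.6260); the cluster is the binomial expansion (p + q)^5.
P(M) = 0.3740^5 = 0.007317
P(M+2) = 5 × 0.3740^4 × 0.6260^1 = 0.061239
P(M+4) = 10 × 0.3740^3 × 0.6260^2 = 0.205005
P(M+6) = 10 × 0.3740^2 × 0.6260^3 = 0.343136
P(M+8) = 5 × 0.3740^1 × 0.6260^4 = 0.287170
P(M+10) = 0.6260^5 = 0.096133
The M+6 peak is largest (0.343136); scaling to 100 gives 2.13 : 17.85 : 59.74 : 100.00 : 83.69 : 28.02.

2.13 : 17.85 : 59.74 : 100.00 : 83.69 : 28.02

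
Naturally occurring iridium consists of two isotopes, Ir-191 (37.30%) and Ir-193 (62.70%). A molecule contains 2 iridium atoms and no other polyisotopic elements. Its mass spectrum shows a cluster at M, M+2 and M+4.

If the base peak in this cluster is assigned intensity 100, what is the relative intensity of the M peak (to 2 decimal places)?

Term probabilities: M 0.1391, M+2 0.4677, M+4 0.3931. Base peak = M+2.
P(M+2) = C(2,1) × 0.3730^1 × 0.6270^1 = 2 × 0.3730 × 0.6270 = 0.467742 (base)
P(M) = C(2,0) × 0.3730^2 × 0.6270^0 = 1 × 0.139129 × 1.0000 = 0.139129
Relative intensity = 0.139129 / 0.467742 × 100 = 29.74

29.74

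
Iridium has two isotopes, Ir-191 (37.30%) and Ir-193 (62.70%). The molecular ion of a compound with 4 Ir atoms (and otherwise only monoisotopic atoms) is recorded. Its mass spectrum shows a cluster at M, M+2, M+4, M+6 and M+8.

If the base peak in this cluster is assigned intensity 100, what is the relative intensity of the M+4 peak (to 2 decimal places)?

89.23

Binomial terms of (0.3730 + 0.6270)^4: M 0.0194, M+2 0.1302, M+4 0.3282, M+6 0.3678, M+8 0.1546 → M+6 is the base peak.
P(M+6) = C(4,3) × 0.3730^1 × 0.6270^3 = 4 × 0.3730 × 0.24649188 = 0.367766 (base)
P(M+4) = C(4,2) × 0.3730^2 × 0.6270^2 = 6 × 0.139129 × 0.393129 = 0.328174
Relative intensity = 0.328174 / 0.367766 × 100 = 89.23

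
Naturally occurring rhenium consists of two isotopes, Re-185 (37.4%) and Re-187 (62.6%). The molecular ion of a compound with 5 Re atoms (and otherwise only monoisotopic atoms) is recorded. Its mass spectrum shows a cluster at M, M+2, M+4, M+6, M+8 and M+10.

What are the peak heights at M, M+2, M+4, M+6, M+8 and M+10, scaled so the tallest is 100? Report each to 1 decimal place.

Each Re atom is independently Re-185 (p = 0.374) or Re-187 (q = 0.626); the cluster is the binomial expansion (p + q)^5.
P(M) = 0.374^5 = 0.007317
P(M+2) = 5 × 0.374^4 × 0.626^1 = 0.061239
P(M+4) = 10 × 0.374^3 × 0.626^2 = 0.205005
P(M+6) = 10 × 0.374^2 × 0.626^3 = 0.343136
P(M+8) = 5 × 0.374^1 × 0.626^4 = 0.287170
P(M+10) = 0.626^5 = 0.096133
The M+6 peak is largest (0.343136); scaling to 100 gives 2.1 : 17.8 : 59.7 : 100.0 : 83.7 : 28.0.

2.1 : 17.8 : 59.7 : 100.0 : 83.7 : 28.0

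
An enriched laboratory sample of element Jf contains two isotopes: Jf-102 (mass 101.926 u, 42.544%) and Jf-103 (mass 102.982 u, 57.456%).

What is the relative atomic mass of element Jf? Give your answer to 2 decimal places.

102.53 u

Ar = Σ fᵢ·mᵢ = 0.42544 × 101.926 + 0.57456 × 102.982
= 43.3634 + 59.1693 = 102.5327 u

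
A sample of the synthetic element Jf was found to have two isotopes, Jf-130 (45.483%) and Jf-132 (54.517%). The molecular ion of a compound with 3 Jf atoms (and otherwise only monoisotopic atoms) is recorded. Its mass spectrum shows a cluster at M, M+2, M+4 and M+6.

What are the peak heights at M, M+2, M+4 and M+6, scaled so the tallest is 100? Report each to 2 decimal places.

23.20 : 83.43 : 100.00 : 39.95

Expanding (0.45483 + 0.54517)^3:
P(M) = 0.45483^3 = 0.094091
P(M+2) = 3 × 0.45483^2 × 0.54517^1 = 0.338338
P(M+4) = 3 × 0.45483^1 × 0.54517^2 = 0.405541
P(M+6) = 0.54517^3 = 0.162030
The M+4 peak is largest (0.405541); scaling to 100 gives 23.20 : 83.43 : 100.00 : 39.95.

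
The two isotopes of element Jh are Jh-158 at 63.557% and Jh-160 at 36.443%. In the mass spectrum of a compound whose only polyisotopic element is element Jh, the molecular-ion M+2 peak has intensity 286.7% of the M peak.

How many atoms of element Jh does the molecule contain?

For n independent Jh atoms, I(M+2)/I(M) = n · (abundance Jh-160) / (abundance Jh-158) = n · 0.36443/0.63557.
n = 2.867 × 0.63557/0.36443 = 5.00 ≈ 5

5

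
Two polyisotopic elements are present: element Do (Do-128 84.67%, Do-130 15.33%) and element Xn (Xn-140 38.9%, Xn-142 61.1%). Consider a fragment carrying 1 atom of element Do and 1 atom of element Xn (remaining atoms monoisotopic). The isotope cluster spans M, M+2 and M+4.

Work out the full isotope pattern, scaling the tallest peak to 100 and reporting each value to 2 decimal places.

Element Do pattern (n=1): 0.8467 : 0.1533
Element Xn pattern (n=1): 0.3890 : 0.6110
Convolve the two distributions (both contribute in 2-u steps):
  M: 0.8467×0.3890 = 0.329366
  M+2: 0.8467×0.6110 + 0.1533×0.3890 = 0.576967
  M+4: 0.1533×0.6110 = 0.093666
Scale to base peak (0.576967) = 100: 57.09 : 100.00 : 16.23

57.09 : 100.00 : 16.23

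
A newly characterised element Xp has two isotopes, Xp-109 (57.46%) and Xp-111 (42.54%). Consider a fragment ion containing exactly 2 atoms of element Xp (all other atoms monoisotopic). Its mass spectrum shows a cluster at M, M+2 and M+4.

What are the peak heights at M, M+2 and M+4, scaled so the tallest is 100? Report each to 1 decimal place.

Each Xp atom is independently Xp-109 (p = 0.5746) or Xp-111 (q = 0.4254); the cluster is the binomial expansion (p + q)^2.
P(M) = 0.5746^2 = 0.330165
P(M+2) = 2 × 0.5746^1 × 0.4254^1 = 0.488870
P(M+4) = 0.4254^2 = 0.180965
The M+2 peak is largest (0.488870); scaling to 100 gives 67.5 : 100.0 : 37.0.

67.5 : 100.0 : 37.0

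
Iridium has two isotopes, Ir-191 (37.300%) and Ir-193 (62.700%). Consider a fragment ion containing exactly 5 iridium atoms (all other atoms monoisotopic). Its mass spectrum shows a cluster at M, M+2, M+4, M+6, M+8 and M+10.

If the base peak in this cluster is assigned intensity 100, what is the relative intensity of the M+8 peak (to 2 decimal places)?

Term probabilities: M 0.0072, M+2 0.0607, M+4 0.2040, M+6 0.3429, M+8 0.2882, M+10 0.0969. Base peak = M+6.
P(M+6) = C(5,3) × 0.37300^2 × 0.62700^3 = 10 × 0.139129 × 0.24649188 = 0.342942 (base)
P(M+8) = C(5,4) × 0.37300^1 × 0.62700^4 = 5 × 0.3730 × 0.15455041 = 0.288237
Relative intensity = 0.288237 / 0.342942 × 100 = 84.05

84.05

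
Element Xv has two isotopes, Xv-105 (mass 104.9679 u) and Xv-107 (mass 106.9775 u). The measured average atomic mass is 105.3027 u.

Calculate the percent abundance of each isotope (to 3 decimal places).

Writing the weighted mean with unknown fraction x of Xv-105:
104.9679·x + 106.9775·(1 − x) = 105.3027
(104.9679 − 106.9775)·x = 105.3027 − 106.9775
x = -1.6748 / -2.0096 = 0.83340 → 83.340% Xv-105, 16.660% Xv-107.

Xv-105: 83.340%, Xv-107: 16.660%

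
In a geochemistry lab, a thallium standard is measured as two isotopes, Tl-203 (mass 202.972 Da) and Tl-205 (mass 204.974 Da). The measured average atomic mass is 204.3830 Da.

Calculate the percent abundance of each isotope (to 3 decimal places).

Tl-203: 29.520%, Tl-205: 70.480%

With x = fraction of Tl-203 (so Tl-205 is 1 − x):
202.972·x + 204.974·(1 − x) = 204.3830
(202.972 − 204.974)·x = 204.3830 − 204.974
x = -0.5910 / -2.002 = 0.29520 → 29.520% Tl-203, 70.480% Tl-205.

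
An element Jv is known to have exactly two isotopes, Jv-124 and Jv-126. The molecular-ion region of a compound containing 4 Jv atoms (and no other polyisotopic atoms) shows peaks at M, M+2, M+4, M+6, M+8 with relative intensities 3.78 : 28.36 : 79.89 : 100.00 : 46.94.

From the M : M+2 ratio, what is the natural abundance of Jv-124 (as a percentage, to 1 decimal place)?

34.8%

Write p for the Jv-124 fraction. I(M+2)/I(M) = [C(4,1)·p^3·(1−p)] / p^4 = 4·(1−p)/p = 28.36/3.78 = 7.5026
(1−p)/p = 7.5026/4 = 1.8757  ⇒  p = 1/(1 + 1.8757) = 0.3477
Jv-124: 34.8%, Jv-126: 65.2%.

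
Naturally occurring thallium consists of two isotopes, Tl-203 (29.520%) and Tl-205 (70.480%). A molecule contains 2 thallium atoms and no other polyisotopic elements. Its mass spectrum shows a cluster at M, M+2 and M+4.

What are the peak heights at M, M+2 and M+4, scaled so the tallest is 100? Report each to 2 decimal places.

The 2 Tl atoms are independent, so intensities follow the terms of (0.29520 + 0.70480)^2.
P(M) = 0.29520^2 = 0.087143
P(M+2) = 2 × 0.29520^1 × 0.70480^1 = 0.416114
P(M+4) = 0.70480^2 = 0.496743
The M+4 peak is largest (0.496743); scaling to 100 gives 17.54 : 83.77 : 100.00.

17.54 : 83.77 : 100.00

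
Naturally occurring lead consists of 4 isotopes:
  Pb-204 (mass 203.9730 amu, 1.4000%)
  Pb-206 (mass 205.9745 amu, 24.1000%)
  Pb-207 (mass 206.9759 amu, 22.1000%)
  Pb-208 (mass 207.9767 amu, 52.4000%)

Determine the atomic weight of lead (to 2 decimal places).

Average mass = Σ (abundance × isotope mass) = 0.014000 × 203.9730 + 0.241000 × 205.9745 + 0.221000 × 206.9759 + 0.524000 × 207.9767
= 2.85562 + 49.63985 + 45.74167 + 108.97979 = 207.21693 amu

207.22 amu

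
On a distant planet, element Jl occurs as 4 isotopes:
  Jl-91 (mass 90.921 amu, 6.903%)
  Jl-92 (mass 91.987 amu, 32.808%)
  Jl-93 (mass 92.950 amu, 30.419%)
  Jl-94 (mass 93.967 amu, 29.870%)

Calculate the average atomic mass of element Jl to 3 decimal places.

The abundance-weighted mean is 0.06903 × 90.921 + 0.32808 × 91.987 + 0.30419 × 92.950 + 0.29870 × 93.967
= 6.2763 + 30.1791 + 28.2745 + 28.0679 = 92.7978 amu

92.798 amu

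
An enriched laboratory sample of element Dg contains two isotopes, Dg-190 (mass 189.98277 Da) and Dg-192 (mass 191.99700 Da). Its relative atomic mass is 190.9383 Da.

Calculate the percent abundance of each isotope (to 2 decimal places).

Dg-190: 52.56%, Dg-192: 47.44%

Writing the weighted mean with unknown fraction x of Dg-190:
189.98277·x + 191.99700·(1 − x) = 190.9383
(189.98277 − 191.99700)·x = 190.9383 − 191.99700
x = -1.05870 / -2.01423 = 0.52561 → 52.56% Dg-190, 47.44% Dg-192.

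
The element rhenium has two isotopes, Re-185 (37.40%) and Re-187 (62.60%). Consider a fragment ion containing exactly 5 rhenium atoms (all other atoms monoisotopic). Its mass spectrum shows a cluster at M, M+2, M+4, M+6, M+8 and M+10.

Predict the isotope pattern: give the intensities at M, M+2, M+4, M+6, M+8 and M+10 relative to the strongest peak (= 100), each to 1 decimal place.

2.1 : 17.8 : 59.7 : 100.0 : 83.7 : 28.0

Expanding (0.3740 + 0.6260)^5:
P(M) = 0.3740^5 = 0.007317
P(M+2) = 5 × 0.3740^4 × 0.6260^1 = 0.061239
P(M+4) = 10 × 0.3740^3 × 0.6260^2 = 0.205005
P(M+6) = 10 × 0.3740^2 × 0.6260^3 = 0.343136
P(M+8) = 5 × 0.3740^1 × 0.6260^4 = 0.287170
P(M+10) = 0.6260^5 = 0.096133
The M+6 peak is largest (0.343136); scaling to 100 gives 2.1 : 17.8 : 59.7 : 100.0 : 83.7 : 28.0.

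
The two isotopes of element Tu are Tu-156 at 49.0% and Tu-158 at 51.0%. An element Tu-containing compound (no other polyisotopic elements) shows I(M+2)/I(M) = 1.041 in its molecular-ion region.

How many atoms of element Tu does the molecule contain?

1

The M+2/M ratio from n Tu atoms is n · q/p = n · 0.510/0.490.
n = 1.041 × 0.490/0.510 = 1.00 ≈ 1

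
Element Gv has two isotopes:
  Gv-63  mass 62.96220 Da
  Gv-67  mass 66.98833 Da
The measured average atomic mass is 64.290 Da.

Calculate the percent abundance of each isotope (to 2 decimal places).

Gv-63: 67.02%, Gv-67: 32.98%

With x = fraction of Gv-63 (so Gv-67 is 1 − x):
62.96220·x + 66.98833·(1 − x) = 64.290
(62.96220 − 66.98833)·x = 64.290 − 66.98833
x = -2.69833 / -4.02613 = 0.67020 → 67.02% Gv-63, 32.98% Gv-67.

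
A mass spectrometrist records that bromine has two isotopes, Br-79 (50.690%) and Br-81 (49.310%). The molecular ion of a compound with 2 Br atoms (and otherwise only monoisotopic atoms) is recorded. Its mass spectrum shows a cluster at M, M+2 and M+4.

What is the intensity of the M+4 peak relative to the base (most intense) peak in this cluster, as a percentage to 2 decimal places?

48.64%

Term probabilities: M 0.2569, M+2 0.4999, M+4 0.2431. Base peak = M+2.
P(M+2) = C(2,1) × 0.50690^1 × 0.49310^1 = 2 × 0.5069 × 0.4931 = 0.499905 (base)
P(M+4) = C(2,2) × 0.50690^0 × 0.49310^2 = 1 × 1.0000 × 0.24314761 = 0.243148
Relative intensity = 0.243148 / 0.499905 × 100 = 48.64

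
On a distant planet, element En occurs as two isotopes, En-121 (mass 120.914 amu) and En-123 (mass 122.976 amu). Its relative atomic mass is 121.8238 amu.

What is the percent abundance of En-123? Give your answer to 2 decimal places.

44.12%

With x = fraction of En-121 (so En-123 is 1 − x):
120.914·x + 122.976·(1 − x) = 121.8238
(120.914 − 122.976)·x = 121.8238 − 122.976
x = -1.1522 / -2.062 = 0.55878 → 55.88% En-121, 44.12% En-123.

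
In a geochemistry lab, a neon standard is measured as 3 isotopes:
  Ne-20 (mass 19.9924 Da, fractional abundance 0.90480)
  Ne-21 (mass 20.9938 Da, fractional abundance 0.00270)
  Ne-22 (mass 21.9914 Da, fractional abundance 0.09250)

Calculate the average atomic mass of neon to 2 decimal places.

Weight each isotope mass by its fractional abundance: 0.90480 × 19.9924 + 0.00270 × 20.9938 + 0.09250 × 21.9914
= 18.08912 + 0.05668 + 2.03420 = 20.18000 Da

20.18 Da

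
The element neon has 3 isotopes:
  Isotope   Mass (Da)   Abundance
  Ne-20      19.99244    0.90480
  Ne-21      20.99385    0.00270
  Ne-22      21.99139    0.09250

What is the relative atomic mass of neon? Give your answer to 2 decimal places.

20.18 Da

Weight each isotope mass by its fractional abundance: 0.90480 × 19.99244 + 0.00270 × 20.99385 + 0.09250 × 21.99139
= 18.089160 + 0.056683 + 2.034204 = 20.180047 Da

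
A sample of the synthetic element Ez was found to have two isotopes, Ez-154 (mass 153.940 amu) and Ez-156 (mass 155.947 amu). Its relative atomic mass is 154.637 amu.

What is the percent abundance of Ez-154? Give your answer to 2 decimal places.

With x = fraction of Ez-154 (so Ez-156 is 1 − x):
153.940·x + 155.947·(1 − x) = 154.637
(153.940 − 155.947)·x = 154.637 − 155.947
x = -1.310 / -2.007 = 0.65272 → 65.27% Ez-154, 34.73% Ez-156.

65.27%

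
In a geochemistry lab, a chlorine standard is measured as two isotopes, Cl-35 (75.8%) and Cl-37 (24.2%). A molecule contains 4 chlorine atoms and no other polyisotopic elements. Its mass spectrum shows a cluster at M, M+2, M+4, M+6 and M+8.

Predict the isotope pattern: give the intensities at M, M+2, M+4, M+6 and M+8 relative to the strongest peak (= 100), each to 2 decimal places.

Expanding (0.758 + 0.242)^4:
P(M) = 0.758^4 = 0.330124
P(M+2) = 4 × 0.758^3 × 0.242^1 = 0.421583
P(M+4) = 6 × 0.758^2 × 0.242^2 = 0.201893
P(M+6) = 4 × 0.758^1 × 0.242^3 = 0.042971
P(M+8) = 0.242^4 = 0.003430
The M+2 peak is largest (0.421583); scaling to 100 gives 78.31 : 100.00 : 47.89 : 10.19 : 0.81.

78.31 : 100.00 : 47.89 : 10.19 : 0.81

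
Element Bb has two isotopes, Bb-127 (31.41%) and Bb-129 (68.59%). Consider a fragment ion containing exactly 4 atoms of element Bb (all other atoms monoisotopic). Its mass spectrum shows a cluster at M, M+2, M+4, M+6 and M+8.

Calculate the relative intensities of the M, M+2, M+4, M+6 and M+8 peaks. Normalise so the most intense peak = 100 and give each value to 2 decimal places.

2.40 : 20.97 : 68.69 : 100.00 : 54.59

Each Bb atom is independently Bb-127 (p = 0.3141) or Bb-129 (q = 0.6859); the cluster is the binomial expansion (p + q)^4.
P(M) = 0.3141^4 = 0.009734
P(M+2) = 4 × 0.3141^3 × 0.6859^1 = 0.085021
P(M+4) = 6 × 0.3141^2 × 0.6859^2 = 0.278489
P(M+6) = 4 × 0.3141^1 × 0.6859^3 = 0.405425
P(M+8) = 0.6859^4 = 0.221331
The M+6 peak is largest (0.405425); scaling to 100 gives 2.40 : 20.97 : 68.69 : 100.00 : 54.59.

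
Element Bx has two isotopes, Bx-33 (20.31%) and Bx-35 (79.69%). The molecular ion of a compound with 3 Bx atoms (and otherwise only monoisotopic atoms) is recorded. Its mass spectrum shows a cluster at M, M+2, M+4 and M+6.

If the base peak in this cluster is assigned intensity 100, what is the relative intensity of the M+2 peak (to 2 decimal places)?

Binomial terms of (0.2031 + 0.7969)^3: M 0.0084, M+2 0.0986, M+4 0.3869, M+6 0.5061 → M+6 is the base peak.
P(M+6) = C(3,3) × 0.2031^0 × 0.7969^3 = 1 × 1.0000 × 0.50607103 = 0.506071 (base)
P(M+2) = C(3,1) × 0.2031^2 × 0.7969^1 = 3 × 0.04124961 × 0.7969 = 0.098615
Relative intensity = 0.098615 / 0.506071 × 100 = 19.49

19.49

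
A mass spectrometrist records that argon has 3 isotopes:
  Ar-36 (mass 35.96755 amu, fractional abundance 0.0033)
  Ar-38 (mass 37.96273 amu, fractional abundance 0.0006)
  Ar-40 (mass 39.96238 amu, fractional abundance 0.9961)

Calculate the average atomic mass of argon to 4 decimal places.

39.9480 amu

Ar = Σ fᵢ·mᵢ = 0.0033 × 35.96755 + 0.0006 × 37.96273 + 0.9961 × 39.96238
= 0.118693 + 0.022778 + 39.806527 = 39.947998 amu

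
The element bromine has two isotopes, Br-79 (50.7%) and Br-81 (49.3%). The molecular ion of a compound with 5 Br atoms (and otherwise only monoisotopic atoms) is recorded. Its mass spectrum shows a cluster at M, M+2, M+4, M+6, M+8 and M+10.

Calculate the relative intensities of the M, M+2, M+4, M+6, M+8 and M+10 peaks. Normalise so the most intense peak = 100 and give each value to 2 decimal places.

Each Br atom is independently Br-79 (p = 0.507) or Br-81 (q = 0.493); the cluster is the binomial expansion (p + q)^5.
P(M) = 0.507^5 = 0.033500
P(M+2) = 5 × 0.507^4 × 0.493^1 = 0.162873
P(M+4) = 10 × 0.507^3 × 0.493^2 = 0.316751
P(M+6) = 10 × 0.507^2 × 0.493^3 = 0.308004
P(M+8) = 5 × 0.507^1 × 0.493^4 = 0.149750
P(M+10) = 0.493^5 = 0.029123
The M+4 peak is largest (0.316751); scaling to 100 gives 10.58 : 51.42 : 100.00 : 97.24 : 47.28 : 9.19.

10.58 : 51.42 : 100.00 : 97.24 : 47.28 : 9.19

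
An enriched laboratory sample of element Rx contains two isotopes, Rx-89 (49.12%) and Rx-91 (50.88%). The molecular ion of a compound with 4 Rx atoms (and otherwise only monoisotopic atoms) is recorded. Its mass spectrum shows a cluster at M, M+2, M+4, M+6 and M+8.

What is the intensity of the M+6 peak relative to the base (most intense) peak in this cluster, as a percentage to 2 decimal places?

69.06%

Binomial terms of (0.4912 + 0.5088)^4: M 0.0582, M+2 0.2412, M+4 0.3748, M+6 0.2588, M+8 0.0670 → M+4 is the base peak.
P(M+4) = C(4,2) × 0.4912^2 × 0.5088^2 = 6 × 0.24127744 × 0.25887744 = 0.374768 (base)
P(M+6) = C(4,3) × 0.4912^1 × 0.5088^3 = 4 × 0.4912 × 0.13171684 = 0.258797
Relative intensity = 0.258797 / 0.374768 × 100 = 69.06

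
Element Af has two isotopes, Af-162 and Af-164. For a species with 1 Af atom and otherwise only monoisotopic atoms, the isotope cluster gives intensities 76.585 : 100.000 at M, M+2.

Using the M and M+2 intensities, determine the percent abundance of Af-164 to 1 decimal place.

If p is the fraction of Af that is Af-162, then I(M+2)/I(M) = [C(1,1)·p^0·(1−p)] / p^1 = 1·(1−p)/p = 100.000/76.585 = 1.3057
(1−p)/p = 1.3057/1 = 1.3057  ⇒  p = 1/(1 + 1.3057) = 0.4337
Af-162: 43.4%, Af-164: 56.6%.

56.6%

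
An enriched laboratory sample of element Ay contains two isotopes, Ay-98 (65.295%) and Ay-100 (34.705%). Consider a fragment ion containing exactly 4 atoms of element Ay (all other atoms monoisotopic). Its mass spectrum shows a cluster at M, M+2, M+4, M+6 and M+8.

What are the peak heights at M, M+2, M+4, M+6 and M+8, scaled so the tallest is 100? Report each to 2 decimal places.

Each Ay atom is independently Ay-98 (p = 0.65295) or Ay-100 (q = 0.34705); the cluster is the binomial expansion (p + q)^4.
P(M) = 0.65295^4 = 0.181769
P(M+2) = 4 × 0.65295^3 × 0.34705^1 = 0.386449
P(M+4) = 6 × 0.65295^2 × 0.34705^2 = 0.308102
P(M+6) = 4 × 0.65295^1 × 0.34705^3 = 0.109173
P(M+8) = 0.34705^4 = 0.014507
The M+2 peak is largest (0.386449); scaling to 100 gives 47.04 : 100.00 : 79.73 : 28.25 : 3.75.

47.04 : 100.00 : 79.73 : 28.25 : 3.75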